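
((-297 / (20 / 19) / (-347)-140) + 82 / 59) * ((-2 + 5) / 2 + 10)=-1297714809 / 818920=-1584.67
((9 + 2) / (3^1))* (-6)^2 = 132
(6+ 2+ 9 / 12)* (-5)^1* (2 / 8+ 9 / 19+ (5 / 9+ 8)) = -1110725 / 2736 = -405.97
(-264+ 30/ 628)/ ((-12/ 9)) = 248643/ 1256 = 197.96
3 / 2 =1.50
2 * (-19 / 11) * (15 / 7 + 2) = -1102 / 77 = -14.31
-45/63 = -5/7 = -0.71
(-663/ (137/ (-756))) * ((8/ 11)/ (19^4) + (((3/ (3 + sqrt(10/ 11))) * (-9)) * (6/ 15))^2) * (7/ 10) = 8792599613447751192/ 194454358748375 - 337625175888 * sqrt(110)/ 135647125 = 19111.97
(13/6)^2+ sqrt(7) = sqrt(7)+ 169/36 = 7.34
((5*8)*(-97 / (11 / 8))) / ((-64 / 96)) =46560 / 11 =4232.73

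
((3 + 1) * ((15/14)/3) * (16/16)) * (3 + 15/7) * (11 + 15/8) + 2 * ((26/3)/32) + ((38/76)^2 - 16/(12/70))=2411/1176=2.05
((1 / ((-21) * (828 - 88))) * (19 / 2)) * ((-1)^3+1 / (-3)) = 19 / 23310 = 0.00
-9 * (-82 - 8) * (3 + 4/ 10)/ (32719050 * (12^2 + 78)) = 3/ 7912450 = 0.00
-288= -288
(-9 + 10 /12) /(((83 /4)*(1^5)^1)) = -98 /249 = -0.39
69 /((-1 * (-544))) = 0.13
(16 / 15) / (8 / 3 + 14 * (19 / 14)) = 16 / 325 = 0.05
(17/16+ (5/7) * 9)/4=839/448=1.87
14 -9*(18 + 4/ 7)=-1072/ 7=-153.14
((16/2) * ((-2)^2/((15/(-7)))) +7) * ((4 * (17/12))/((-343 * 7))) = 289/15435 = 0.02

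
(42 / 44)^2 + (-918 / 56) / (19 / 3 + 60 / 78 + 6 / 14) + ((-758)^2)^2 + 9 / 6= 328507504019923315 / 995104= 330123790096.23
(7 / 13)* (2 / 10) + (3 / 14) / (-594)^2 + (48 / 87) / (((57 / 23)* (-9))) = 0.08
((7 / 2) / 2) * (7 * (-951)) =-46599 / 4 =-11649.75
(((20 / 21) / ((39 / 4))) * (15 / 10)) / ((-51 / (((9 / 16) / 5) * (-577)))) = 577 / 3094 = 0.19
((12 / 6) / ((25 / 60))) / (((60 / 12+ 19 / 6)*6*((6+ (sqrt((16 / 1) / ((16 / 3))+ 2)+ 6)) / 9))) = 2592 / 34055 - 216*sqrt(5) / 34055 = 0.06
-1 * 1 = -1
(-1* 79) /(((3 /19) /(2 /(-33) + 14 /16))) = -322715 /792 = -407.47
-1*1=-1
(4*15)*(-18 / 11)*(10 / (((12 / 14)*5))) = -229.09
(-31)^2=961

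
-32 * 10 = -320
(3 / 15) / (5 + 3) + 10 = 401 / 40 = 10.02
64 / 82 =32 / 41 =0.78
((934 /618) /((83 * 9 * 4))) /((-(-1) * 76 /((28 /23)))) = 3269 /403478604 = 0.00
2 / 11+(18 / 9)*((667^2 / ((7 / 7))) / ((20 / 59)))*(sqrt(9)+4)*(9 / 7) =2598596669 / 110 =23623606.08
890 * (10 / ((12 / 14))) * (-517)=-16104550 / 3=-5368183.33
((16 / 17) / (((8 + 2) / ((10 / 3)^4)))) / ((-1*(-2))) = 8000 / 1377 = 5.81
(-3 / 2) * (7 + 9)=-24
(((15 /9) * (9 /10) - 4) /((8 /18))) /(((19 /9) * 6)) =-135 /304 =-0.44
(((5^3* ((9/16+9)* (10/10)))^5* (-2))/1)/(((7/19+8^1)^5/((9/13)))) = -234645083947224151611328125/2850313422241792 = -82322555167.52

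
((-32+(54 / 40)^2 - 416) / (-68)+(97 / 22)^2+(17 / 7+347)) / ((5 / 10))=8649308537 / 11519200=750.86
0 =0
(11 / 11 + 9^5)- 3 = 59047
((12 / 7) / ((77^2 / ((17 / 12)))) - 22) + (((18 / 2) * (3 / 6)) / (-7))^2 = -3583589 / 166012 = -21.59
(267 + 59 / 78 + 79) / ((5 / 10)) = 27047 / 39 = 693.51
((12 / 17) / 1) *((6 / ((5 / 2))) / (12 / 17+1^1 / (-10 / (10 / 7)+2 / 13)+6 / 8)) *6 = 307584 / 39635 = 7.76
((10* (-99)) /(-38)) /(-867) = -165 /5491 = -0.03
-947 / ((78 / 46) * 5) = -21781 / 195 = -111.70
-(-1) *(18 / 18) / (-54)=-1 / 54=-0.02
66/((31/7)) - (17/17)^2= 431/31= 13.90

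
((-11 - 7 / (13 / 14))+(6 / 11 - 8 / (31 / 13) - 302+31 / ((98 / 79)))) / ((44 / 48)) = -777701286 / 2389387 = -325.48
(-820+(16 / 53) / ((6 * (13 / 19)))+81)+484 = -526933 / 2067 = -254.93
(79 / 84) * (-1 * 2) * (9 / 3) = -79 / 14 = -5.64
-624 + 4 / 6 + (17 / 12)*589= 2533 / 12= 211.08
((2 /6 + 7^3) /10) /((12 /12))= 34.33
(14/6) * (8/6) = 28/9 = 3.11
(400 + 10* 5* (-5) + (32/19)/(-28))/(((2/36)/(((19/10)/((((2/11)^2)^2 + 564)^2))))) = 19236351622059/1193271919903000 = 0.02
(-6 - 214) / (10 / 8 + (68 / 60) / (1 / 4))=-13200 / 347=-38.04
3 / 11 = 0.27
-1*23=-23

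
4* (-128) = -512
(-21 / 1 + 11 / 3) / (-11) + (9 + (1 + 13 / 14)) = 5777 / 462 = 12.50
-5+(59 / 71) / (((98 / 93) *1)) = -29303 / 6958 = -4.21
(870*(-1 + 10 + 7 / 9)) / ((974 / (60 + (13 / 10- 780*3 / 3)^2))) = 38690469422 / 7305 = 5296436.61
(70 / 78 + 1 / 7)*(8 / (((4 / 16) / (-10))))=-90880 / 273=-332.89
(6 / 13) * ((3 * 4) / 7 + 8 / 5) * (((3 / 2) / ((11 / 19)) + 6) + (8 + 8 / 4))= 142332 / 5005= 28.44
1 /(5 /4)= 4 /5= 0.80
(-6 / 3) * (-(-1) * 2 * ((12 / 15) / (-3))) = 16 / 15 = 1.07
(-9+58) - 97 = -48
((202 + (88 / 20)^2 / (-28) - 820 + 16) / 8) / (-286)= 105471 / 400400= 0.26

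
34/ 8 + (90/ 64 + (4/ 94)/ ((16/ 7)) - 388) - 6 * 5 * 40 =-2379817/ 1504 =-1582.33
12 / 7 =1.71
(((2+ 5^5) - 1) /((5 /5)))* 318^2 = 316113624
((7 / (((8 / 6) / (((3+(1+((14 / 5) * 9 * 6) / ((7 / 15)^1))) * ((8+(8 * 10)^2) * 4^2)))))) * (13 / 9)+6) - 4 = 255021314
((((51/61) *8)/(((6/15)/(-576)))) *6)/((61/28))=-98703360/3721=-26526.03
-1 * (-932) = 932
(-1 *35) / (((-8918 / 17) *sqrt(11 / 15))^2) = -21675 / 124976852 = -0.00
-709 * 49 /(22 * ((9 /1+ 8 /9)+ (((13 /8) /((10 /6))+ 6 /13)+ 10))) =-81293940 /1097833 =-74.05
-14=-14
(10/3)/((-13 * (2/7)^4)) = -12005/312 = -38.48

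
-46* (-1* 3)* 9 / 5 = 1242 / 5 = 248.40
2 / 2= 1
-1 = -1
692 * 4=2768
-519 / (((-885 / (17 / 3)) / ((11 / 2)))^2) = -6049637 / 9398700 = -0.64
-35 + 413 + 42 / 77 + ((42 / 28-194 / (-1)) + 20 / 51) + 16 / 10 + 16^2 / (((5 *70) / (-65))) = 528.49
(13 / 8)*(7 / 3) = 91 / 24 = 3.79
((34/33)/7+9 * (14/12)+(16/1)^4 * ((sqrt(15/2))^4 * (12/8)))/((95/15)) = 2554680119/2926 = 873096.42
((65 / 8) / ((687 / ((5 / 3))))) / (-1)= -325 / 16488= -0.02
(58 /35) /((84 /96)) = 1.89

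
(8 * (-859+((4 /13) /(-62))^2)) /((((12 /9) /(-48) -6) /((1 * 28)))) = 160714744704 /5034679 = 31921.55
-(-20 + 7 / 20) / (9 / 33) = 72.05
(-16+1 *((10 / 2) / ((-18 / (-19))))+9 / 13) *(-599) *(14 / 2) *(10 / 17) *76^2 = 142889513.56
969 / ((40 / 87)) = 2107.58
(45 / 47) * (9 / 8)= 405 / 376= 1.08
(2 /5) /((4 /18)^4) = 6561 /40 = 164.02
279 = 279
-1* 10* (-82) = 820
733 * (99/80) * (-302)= -10957617/40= -273940.42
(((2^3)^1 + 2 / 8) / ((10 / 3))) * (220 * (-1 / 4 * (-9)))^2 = 4851495 / 8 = 606436.88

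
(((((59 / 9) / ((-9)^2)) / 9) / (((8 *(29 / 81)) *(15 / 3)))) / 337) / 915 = 59 / 28973035800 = 0.00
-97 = -97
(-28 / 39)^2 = 784 / 1521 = 0.52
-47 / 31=-1.52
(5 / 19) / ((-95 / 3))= -3 / 361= -0.01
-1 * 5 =-5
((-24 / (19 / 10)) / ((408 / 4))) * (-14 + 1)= 520 / 323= 1.61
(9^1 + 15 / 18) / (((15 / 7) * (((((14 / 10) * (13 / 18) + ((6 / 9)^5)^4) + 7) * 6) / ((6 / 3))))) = 53334887319 / 279340658329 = 0.19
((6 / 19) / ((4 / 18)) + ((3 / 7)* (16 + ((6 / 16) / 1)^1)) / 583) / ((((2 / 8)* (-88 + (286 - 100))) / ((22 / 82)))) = 888963 / 56645764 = 0.02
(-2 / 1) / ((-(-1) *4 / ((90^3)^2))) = -265720500000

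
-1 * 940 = -940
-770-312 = -1082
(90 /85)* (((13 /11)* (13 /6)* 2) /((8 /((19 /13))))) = 741 /748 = 0.99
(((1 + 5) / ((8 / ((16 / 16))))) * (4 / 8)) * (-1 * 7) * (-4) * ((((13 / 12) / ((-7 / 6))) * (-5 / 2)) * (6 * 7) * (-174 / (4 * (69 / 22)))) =-1306305 / 92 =-14198.97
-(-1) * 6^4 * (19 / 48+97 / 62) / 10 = 78759 / 310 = 254.06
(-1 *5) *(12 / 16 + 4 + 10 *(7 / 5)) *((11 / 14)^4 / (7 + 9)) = -5490375 / 2458624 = -2.23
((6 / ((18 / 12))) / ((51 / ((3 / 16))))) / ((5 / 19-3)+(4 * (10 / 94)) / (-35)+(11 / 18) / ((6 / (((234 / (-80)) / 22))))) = -0.01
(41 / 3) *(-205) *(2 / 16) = -8405 / 24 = -350.21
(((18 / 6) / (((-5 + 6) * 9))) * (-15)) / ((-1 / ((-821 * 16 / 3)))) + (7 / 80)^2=-420351853 / 19200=-21893.33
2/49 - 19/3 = -925/147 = -6.29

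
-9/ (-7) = 9/ 7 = 1.29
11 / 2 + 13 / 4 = 35 / 4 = 8.75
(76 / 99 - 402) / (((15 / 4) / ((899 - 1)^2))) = -128127918752 / 1485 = -86281426.77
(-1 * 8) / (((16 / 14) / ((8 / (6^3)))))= -7 / 27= -0.26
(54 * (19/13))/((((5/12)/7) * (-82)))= -16.17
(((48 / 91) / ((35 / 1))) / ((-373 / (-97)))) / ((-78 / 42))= -4656 / 2206295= -0.00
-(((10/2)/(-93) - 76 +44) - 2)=3167/93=34.05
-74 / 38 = -37 / 19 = -1.95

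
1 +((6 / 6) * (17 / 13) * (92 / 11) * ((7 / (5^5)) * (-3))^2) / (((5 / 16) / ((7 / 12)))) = 6988859299 / 6982421875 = 1.00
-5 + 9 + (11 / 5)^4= 17141 / 625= 27.43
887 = 887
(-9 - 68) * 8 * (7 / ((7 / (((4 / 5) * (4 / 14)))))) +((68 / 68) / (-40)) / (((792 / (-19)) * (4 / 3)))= -5947373 / 42240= -140.80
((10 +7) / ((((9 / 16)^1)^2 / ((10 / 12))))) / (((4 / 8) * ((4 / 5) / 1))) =27200 / 243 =111.93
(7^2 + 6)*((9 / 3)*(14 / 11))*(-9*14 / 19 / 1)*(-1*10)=264600 / 19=13926.32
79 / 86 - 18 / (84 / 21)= -154 / 43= -3.58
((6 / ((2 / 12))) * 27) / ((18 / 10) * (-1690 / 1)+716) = -486 / 1163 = -0.42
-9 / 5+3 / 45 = -26 / 15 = -1.73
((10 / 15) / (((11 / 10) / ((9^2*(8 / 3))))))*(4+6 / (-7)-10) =-69120 / 77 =-897.66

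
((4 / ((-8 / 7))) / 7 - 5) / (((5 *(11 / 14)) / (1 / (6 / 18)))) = -21 / 5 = -4.20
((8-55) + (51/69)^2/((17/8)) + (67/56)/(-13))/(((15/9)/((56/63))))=-6012233/240695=-24.98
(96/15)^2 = 1024/25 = 40.96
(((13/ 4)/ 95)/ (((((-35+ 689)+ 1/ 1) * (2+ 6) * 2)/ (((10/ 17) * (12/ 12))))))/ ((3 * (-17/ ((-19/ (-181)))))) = -13/ 3289189920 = -0.00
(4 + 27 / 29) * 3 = 429 / 29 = 14.79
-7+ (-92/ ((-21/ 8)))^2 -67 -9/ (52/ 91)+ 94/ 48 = 1140.54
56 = 56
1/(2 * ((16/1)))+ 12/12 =33/32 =1.03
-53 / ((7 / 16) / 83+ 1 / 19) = -1337296 / 1461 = -915.33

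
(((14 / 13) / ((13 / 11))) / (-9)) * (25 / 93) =-3850 / 141453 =-0.03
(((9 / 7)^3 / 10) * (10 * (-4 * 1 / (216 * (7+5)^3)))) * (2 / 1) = -0.00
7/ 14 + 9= 19/ 2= 9.50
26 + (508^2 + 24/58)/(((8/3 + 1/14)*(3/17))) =534107.13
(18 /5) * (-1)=-18 /5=-3.60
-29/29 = -1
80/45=16/9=1.78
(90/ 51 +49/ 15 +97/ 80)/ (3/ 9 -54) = -5095/ 43792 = -0.12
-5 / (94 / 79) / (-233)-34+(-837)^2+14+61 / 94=7671719403 / 10951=700549.67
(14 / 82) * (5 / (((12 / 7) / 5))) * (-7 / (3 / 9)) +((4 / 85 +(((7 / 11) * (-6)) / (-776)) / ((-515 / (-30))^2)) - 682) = -115861565691437 / 157798053820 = -734.24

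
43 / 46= 0.93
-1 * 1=-1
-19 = -19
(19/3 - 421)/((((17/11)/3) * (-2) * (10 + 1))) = 622/17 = 36.59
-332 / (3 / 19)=-2102.67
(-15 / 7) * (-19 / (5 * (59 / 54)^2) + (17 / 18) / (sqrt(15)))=166212 / 24367- 17 * sqrt(15) / 126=6.30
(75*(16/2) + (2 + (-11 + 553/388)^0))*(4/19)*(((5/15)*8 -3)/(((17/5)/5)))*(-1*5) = 100500/323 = 311.15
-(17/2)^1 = -17/2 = -8.50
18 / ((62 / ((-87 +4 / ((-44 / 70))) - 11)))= -10332 / 341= -30.30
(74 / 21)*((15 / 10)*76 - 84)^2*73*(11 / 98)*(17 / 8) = 37881525 / 686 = 55220.88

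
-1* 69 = -69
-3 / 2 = -1.50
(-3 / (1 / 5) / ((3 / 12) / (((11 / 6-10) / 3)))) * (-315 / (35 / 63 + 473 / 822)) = -126875700 / 2789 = -45491.47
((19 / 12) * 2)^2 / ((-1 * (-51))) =361 / 1836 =0.20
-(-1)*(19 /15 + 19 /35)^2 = 1444 /441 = 3.27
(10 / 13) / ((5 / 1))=2 / 13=0.15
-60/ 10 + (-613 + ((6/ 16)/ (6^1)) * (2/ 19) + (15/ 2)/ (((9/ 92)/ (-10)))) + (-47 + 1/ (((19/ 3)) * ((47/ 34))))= -30702323/ 21432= -1432.55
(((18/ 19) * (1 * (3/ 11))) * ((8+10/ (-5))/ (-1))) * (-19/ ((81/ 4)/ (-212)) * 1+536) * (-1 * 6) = 1428672/ 209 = 6835.75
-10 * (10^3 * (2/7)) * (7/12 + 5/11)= -685000/231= -2965.37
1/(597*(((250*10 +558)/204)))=34/304271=0.00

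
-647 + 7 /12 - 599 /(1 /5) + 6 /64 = -349567 /96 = -3641.32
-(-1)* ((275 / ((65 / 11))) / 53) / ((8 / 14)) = 1.54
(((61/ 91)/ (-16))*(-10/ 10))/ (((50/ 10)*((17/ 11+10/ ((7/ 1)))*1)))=671/ 238160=0.00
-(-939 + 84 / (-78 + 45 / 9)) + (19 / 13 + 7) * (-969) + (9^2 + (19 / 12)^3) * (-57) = -6615425029 / 546624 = -12102.33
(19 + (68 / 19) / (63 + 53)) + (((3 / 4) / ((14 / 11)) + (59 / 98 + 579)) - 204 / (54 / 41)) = 863751925 / 1943928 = 444.33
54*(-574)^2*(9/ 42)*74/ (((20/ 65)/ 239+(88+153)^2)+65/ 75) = 1643557901895/ 338363182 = 4857.38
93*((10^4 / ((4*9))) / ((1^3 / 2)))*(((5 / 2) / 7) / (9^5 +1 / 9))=581250 / 1860047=0.31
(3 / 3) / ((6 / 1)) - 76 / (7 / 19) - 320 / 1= -22097 / 42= -526.12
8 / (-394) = -4 / 197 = -0.02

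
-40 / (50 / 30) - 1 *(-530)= 506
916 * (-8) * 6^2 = -263808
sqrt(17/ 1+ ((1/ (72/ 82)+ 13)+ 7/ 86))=sqrt(2078147)/ 258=5.59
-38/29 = -1.31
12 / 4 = 3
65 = 65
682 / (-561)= -62 / 51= -1.22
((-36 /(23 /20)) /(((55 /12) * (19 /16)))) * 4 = -110592 /4807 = -23.01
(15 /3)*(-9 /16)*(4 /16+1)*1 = -225 /64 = -3.52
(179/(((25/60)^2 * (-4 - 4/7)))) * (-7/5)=78939/250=315.76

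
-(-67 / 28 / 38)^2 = -4489 / 1132096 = -0.00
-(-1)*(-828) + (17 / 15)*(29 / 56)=-695027 / 840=-827.41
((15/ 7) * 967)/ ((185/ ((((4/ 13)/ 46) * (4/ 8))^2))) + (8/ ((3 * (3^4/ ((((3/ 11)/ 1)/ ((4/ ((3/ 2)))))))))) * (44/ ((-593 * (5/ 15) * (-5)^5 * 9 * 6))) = 0.00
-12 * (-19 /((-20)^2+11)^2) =76 /56307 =0.00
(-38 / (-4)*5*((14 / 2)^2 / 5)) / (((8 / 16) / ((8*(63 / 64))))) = 7331.62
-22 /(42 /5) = -55 /21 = -2.62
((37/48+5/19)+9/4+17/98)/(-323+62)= -154507/11663568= -0.01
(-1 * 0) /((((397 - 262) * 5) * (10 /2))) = 0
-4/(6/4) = -8/3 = -2.67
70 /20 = 7 /2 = 3.50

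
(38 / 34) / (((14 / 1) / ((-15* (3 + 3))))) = -855 / 119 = -7.18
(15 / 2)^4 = 50625 / 16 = 3164.06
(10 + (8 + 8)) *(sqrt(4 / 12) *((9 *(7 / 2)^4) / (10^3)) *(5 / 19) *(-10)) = -93639 *sqrt(3) / 3040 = -53.35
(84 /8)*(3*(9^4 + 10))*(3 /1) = 1241919 /2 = 620959.50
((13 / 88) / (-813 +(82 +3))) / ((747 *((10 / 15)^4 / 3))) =-27 / 6544384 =-0.00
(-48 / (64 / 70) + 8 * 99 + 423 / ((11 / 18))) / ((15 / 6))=31497 / 55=572.67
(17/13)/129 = 17/1677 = 0.01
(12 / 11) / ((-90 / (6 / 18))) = -2 / 495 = -0.00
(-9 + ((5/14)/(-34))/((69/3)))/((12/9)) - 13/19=-7.43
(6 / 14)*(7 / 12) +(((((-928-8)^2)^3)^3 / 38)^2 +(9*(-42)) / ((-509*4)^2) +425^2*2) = 47906684437074293370284211479418105591022169852978540052570216973618320527943753916537981525364541334887125519085 / 748225928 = 64027030665895733795373380000000000000000000000000000000000000000000000000000000000000000000000000000000.00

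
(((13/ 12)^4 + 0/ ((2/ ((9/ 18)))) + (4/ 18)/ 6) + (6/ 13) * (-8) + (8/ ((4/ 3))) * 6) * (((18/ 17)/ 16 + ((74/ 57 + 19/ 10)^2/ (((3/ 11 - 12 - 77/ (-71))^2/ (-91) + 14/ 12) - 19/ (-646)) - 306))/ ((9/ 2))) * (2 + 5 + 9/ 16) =-287853982854294068955886319/ 9838424117672161689600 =-29258.14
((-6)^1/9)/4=-1/6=-0.17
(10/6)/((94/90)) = 75/47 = 1.60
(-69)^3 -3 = -328512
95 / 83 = 1.14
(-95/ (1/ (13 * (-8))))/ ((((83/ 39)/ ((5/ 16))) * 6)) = 80275/ 332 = 241.79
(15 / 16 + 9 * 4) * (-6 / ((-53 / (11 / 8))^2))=-214533 / 1438208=-0.15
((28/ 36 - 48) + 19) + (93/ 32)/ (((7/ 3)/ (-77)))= -35749/ 288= -124.13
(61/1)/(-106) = -61/106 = -0.58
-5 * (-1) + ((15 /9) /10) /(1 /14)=22 /3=7.33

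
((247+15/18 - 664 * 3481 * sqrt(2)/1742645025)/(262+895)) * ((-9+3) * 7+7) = -52045/6942+16179688 * sqrt(2)/403248058785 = -7.50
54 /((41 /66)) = 3564 /41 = 86.93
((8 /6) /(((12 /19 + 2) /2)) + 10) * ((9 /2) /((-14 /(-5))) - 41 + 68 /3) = -16579 /90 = -184.21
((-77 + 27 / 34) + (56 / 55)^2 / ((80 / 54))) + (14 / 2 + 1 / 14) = -123173879 / 1799875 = -68.43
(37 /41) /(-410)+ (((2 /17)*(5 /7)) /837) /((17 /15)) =-20042929 /9487849770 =-0.00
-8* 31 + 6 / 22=-2725 / 11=-247.73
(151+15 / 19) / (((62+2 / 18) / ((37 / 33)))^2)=35533764 / 718393819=0.05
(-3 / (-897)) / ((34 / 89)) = 89 / 10166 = 0.01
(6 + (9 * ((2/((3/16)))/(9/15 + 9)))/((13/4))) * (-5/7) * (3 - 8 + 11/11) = 2360/91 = 25.93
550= 550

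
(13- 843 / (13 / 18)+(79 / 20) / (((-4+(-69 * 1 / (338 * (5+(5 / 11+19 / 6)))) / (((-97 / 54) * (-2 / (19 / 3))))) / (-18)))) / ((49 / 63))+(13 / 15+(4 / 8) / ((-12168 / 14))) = -23449651445934043 / 16055605729800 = -1460.53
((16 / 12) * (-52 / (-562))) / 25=104 / 21075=0.00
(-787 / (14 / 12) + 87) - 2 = -4127 / 7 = -589.57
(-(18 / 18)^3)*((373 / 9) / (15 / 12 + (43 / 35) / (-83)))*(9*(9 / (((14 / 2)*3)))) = -1857540 / 14353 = -129.42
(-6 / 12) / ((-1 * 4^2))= 1 / 32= 0.03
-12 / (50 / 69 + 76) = -0.16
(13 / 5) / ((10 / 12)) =78 / 25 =3.12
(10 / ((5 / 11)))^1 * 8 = 176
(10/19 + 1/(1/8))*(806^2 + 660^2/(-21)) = 713164824/133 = 5362141.53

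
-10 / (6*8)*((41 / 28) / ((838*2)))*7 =-205 / 160896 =-0.00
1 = 1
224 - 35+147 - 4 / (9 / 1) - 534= -1786 / 9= -198.44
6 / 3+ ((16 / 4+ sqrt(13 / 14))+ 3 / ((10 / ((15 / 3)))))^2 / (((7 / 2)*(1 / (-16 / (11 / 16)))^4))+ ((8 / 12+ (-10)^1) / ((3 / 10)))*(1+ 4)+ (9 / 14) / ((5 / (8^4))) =3502027.31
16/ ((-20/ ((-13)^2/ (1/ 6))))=-4056/ 5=-811.20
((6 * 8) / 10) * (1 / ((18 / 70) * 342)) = 28 / 513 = 0.05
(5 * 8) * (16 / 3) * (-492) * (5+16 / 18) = -5562880 / 9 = -618097.78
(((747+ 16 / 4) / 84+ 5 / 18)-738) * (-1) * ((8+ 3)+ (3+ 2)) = 734612 / 63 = 11660.51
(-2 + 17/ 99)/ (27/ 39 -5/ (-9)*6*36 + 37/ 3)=-2353/ 171204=-0.01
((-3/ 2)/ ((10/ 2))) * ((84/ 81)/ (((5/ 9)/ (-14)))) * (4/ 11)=784/ 275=2.85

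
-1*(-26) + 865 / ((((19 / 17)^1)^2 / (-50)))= -12489864 / 361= -34597.96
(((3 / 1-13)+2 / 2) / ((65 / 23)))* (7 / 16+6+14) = -67689 / 1040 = -65.09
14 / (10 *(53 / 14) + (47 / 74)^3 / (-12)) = 476543424 / 1287885559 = 0.37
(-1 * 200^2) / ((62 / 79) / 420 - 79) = 663600000 / 1310579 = 506.34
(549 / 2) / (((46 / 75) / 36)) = 370575 / 23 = 16111.96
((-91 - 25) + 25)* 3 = -273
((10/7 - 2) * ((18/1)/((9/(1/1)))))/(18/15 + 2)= -5/14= -0.36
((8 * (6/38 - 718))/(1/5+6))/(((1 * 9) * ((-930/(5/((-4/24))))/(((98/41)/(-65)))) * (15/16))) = 0.13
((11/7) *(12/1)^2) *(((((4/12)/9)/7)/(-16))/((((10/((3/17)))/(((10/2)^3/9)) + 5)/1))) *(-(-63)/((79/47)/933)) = -36177075/125531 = -288.19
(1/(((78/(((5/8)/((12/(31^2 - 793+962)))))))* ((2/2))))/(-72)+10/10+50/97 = 39352471/26148096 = 1.50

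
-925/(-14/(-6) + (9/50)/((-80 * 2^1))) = -22200000/55973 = -396.62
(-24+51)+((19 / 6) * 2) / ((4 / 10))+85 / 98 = 6424 / 147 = 43.70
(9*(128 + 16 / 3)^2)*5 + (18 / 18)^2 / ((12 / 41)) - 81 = 9599069 / 12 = 799922.42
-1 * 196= -196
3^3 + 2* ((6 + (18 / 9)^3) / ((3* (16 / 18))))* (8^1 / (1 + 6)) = 39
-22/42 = -11/21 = -0.52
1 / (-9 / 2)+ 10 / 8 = 37 / 36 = 1.03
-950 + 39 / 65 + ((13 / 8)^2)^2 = -19300907 / 20480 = -942.43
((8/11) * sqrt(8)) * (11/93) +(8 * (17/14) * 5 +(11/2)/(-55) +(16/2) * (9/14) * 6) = 16 * sqrt(2)/93 +5553/70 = 79.57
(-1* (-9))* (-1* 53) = -477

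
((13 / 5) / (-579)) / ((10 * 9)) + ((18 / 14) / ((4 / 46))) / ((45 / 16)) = 9588149 / 1823850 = 5.26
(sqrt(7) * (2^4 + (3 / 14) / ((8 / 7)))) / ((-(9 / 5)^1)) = -1295 * sqrt(7) / 144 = -23.79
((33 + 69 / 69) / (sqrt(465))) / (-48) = -17* sqrt(465) / 11160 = -0.03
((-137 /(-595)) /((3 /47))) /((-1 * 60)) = -6439 /107100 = -0.06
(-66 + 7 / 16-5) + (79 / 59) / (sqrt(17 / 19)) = -1129 / 16 + 79* sqrt(323) / 1003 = -69.15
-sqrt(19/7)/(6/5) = -5 * sqrt(133)/42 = -1.37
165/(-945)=-11/63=-0.17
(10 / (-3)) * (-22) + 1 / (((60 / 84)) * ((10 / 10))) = 1121 / 15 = 74.73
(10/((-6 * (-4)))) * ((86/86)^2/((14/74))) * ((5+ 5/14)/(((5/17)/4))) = 15725/98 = 160.46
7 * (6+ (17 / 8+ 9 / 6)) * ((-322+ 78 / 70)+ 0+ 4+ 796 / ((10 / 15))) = 2363823 / 40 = 59095.58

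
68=68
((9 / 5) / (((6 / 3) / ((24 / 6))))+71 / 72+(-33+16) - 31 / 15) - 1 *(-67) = 18907 / 360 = 52.52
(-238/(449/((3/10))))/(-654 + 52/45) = 0.00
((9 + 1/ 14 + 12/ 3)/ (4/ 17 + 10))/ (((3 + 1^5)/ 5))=5185/ 3248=1.60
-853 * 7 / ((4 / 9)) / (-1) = 53739 / 4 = 13434.75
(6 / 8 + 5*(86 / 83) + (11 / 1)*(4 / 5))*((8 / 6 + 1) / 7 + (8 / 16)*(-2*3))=-39.28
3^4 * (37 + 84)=9801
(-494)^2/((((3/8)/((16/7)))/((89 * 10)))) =27800581120/21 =1323837196.19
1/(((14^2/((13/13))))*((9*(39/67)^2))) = 4489/2683044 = 0.00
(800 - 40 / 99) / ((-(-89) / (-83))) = -6570280 / 8811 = -745.69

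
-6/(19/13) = -78/19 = -4.11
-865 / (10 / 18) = -1557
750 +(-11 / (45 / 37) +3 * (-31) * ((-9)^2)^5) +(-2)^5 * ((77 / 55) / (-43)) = -125492857089238 / 387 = -324270948551.00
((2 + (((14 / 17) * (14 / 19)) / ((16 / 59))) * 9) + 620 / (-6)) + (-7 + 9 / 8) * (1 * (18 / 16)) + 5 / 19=-5428943 / 62016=-87.54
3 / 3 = 1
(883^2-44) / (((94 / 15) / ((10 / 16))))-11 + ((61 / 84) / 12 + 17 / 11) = 10129288327 / 130284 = 77747.75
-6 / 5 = -1.20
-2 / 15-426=-6392 / 15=-426.13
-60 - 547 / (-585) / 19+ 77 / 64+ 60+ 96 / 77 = 136887011 / 54774720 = 2.50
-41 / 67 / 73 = -41 / 4891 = -0.01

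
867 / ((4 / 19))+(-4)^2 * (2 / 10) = 82429 / 20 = 4121.45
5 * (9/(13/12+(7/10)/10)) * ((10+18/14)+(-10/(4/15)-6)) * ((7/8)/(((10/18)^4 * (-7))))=79893297/48440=1649.32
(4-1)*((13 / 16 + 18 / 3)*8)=327 / 2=163.50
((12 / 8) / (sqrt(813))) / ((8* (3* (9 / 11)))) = 11* sqrt(813) / 117072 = 0.00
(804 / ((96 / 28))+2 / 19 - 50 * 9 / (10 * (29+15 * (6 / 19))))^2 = 32285408100625 / 593312164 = 54415.55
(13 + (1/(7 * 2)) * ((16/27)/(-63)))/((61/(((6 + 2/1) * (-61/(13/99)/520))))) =-1702613/1117935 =-1.52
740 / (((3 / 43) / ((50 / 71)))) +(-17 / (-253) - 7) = 402149398 / 53889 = 7462.55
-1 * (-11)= 11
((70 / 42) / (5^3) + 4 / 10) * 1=31 / 75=0.41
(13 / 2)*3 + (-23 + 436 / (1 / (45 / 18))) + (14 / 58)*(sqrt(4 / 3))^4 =567377 / 522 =1086.93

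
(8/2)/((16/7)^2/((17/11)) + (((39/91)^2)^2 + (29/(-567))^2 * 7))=267800337/229812848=1.17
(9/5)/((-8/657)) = -5913/40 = -147.82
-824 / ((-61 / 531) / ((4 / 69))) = 583392 / 1403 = 415.82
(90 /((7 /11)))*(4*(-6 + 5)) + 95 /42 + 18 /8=-561.20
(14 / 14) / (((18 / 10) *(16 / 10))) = 25 / 72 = 0.35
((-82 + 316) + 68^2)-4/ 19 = 92298/ 19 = 4857.79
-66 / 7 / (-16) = 0.59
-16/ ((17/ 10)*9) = -160/ 153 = -1.05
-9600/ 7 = -1371.43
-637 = -637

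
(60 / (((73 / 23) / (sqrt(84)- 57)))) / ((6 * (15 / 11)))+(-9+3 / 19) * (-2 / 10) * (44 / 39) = -11693418 / 90155+1012 * sqrt(21) / 219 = -108.53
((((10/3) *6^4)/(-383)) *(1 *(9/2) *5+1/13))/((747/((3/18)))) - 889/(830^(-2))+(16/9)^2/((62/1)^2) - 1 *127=-19700926965933199331/32168338137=-612432227.06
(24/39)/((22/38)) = 152/143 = 1.06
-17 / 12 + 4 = 31 / 12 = 2.58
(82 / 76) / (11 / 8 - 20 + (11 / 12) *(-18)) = -164 / 5339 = -0.03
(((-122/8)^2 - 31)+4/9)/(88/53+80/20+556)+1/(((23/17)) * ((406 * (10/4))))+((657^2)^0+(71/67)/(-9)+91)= 618461361974543/6704722846080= 92.24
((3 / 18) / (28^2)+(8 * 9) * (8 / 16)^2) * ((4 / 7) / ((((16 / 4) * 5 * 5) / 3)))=84673 / 274400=0.31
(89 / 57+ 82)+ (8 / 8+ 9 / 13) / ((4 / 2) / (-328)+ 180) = 1827992617 / 21873579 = 83.57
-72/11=-6.55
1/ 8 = 0.12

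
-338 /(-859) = 338 /859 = 0.39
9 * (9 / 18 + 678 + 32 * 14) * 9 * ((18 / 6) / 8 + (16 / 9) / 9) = 835863 / 16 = 52241.44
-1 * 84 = -84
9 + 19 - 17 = 11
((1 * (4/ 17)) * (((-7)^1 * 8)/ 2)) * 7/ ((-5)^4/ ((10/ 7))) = -224/ 2125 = -0.11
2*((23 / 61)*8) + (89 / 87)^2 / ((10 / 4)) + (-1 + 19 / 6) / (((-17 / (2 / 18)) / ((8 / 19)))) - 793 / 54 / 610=57457750133 / 8947920420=6.42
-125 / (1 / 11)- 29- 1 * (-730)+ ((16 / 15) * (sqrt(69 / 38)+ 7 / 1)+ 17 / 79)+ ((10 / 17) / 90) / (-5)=-40269016 / 60435+ 8 * sqrt(2622) / 285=-664.88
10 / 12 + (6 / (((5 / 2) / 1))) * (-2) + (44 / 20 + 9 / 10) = -13 / 15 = -0.87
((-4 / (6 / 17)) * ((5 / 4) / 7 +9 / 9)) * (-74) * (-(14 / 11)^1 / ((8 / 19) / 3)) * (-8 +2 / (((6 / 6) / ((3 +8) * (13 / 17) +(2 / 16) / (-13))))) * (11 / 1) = -180557817 / 208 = -868066.43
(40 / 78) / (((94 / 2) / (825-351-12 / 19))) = 59960 / 11609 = 5.16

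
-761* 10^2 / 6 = -38050 / 3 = -12683.33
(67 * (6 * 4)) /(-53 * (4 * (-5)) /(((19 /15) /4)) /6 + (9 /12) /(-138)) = 2.88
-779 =-779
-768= -768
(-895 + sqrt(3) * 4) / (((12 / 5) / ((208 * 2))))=-465400 / 3 + 2080 * sqrt(3) / 3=-153932.44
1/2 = 0.50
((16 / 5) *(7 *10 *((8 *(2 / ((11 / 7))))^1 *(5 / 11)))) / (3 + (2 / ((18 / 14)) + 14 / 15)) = 188.87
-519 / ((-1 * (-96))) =-173 / 32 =-5.41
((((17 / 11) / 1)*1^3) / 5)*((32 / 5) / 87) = 544 / 23925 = 0.02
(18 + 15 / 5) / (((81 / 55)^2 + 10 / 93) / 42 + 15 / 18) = 17723475 / 749057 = 23.66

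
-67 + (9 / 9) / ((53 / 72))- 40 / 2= -4539 / 53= -85.64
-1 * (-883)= 883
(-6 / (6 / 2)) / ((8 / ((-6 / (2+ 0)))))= 3 / 4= 0.75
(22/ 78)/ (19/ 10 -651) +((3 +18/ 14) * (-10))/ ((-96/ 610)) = 1930258045/ 7088172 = 272.32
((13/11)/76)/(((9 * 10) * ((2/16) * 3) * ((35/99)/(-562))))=-7306/9975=-0.73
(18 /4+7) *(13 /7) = 299 /14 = 21.36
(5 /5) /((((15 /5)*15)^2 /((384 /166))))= 64 /56025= 0.00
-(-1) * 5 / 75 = 1 / 15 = 0.07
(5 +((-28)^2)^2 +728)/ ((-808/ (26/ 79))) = -8000057/ 31916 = -250.66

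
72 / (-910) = -36 / 455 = -0.08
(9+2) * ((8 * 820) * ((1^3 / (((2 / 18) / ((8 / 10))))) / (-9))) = -57728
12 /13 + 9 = 129 /13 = 9.92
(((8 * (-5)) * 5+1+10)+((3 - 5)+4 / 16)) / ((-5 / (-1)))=-763 / 20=-38.15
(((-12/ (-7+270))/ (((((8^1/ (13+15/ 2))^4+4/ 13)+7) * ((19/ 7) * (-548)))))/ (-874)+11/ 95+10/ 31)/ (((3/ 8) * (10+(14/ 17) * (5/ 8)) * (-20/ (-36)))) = 96063047678760052944/ 480033243272948597375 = 0.20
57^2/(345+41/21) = 9.36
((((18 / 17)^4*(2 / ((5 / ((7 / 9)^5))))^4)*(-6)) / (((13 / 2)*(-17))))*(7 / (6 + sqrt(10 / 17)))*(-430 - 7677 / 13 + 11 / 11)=-360982766082918216108032 / 26034380621208762652175625 + 180491383041459108054016*sqrt(170) / 1327753411681646895260956875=-0.01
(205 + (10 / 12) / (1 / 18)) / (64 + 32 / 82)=41 / 12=3.42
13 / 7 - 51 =-344 / 7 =-49.14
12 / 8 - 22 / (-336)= 263 / 168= 1.57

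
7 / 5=1.40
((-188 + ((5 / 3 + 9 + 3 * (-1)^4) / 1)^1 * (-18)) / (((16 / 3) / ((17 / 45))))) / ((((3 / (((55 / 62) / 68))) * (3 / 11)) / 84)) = -5929 / 144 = -41.17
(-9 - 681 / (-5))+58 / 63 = 40358 / 315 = 128.12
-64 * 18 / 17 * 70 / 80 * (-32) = 32256 / 17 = 1897.41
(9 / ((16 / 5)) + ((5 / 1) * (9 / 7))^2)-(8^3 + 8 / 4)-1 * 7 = -373859 / 784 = -476.86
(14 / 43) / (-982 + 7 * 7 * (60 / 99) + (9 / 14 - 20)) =-6468 / 19303001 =-0.00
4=4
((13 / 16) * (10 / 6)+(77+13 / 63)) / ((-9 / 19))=-1504591 / 9072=-165.85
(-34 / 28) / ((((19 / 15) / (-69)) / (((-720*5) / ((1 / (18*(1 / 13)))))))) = -570078000 / 1729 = -329715.44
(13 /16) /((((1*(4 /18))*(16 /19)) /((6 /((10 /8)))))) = 6669 /320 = 20.84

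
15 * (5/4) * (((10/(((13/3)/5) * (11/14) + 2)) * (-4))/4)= -39375/563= -69.94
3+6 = 9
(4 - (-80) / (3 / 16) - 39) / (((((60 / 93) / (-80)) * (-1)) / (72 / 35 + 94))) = 97968680 / 21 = 4665175.24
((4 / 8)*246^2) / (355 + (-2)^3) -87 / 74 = 2208903 / 25678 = 86.02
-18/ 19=-0.95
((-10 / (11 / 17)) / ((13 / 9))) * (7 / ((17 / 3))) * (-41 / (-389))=-77490 / 55627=-1.39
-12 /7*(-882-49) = 1596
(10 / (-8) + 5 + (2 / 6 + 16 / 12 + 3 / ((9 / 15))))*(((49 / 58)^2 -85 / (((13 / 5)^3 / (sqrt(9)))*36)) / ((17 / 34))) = 430585375 / 66516372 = 6.47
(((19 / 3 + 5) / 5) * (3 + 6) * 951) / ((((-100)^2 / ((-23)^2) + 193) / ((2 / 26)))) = 51314058 / 7286305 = 7.04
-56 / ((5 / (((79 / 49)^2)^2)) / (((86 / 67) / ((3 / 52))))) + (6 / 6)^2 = -1392650437141 / 827660715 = -1682.63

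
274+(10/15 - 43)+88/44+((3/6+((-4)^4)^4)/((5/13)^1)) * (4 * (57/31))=38190849309133/465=82130858729.32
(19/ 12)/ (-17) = -19/ 204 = -0.09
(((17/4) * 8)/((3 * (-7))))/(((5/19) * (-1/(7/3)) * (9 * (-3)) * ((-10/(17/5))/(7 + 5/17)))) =40052/30375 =1.32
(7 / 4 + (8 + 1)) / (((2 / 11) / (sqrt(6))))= 473 * sqrt(6) / 8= 144.83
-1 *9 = -9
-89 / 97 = -0.92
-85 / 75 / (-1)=17 / 15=1.13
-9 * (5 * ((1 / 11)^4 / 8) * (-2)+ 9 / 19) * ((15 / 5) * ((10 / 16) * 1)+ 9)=-412626123 / 8901728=-46.35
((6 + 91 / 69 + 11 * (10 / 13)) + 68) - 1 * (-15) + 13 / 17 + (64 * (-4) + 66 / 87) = -68852171 / 442221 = -155.70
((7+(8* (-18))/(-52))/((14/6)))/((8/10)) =1905/364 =5.23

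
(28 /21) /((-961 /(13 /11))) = -52 /31713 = -0.00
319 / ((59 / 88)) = 28072 / 59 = 475.80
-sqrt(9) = -3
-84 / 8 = -21 / 2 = -10.50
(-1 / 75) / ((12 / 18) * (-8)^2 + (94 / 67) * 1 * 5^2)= -67 / 390650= -0.00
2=2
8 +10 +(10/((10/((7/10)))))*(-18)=27/5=5.40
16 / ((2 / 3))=24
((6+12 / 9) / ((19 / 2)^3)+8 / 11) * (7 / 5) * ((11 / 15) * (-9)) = -1165864 / 171475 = -6.80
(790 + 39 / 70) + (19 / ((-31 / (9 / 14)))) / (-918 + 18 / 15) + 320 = 526048911 / 473680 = 1110.56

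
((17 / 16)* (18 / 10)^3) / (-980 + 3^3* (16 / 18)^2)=-37179 / 5752000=-0.01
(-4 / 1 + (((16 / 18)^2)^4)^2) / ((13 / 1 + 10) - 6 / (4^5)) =-3650870158692714496 / 21815606683352724093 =-0.17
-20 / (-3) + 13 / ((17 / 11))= 15.08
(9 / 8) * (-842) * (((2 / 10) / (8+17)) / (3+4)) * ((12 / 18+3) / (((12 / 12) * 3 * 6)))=-4631 / 21000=-0.22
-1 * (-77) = 77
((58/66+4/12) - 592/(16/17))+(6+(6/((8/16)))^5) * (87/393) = 235424039/4323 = 54458.49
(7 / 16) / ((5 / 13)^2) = 1183 / 400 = 2.96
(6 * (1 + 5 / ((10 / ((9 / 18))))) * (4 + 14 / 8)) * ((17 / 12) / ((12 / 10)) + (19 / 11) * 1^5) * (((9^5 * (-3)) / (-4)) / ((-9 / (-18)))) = 15638832405 / 1408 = 11107125.29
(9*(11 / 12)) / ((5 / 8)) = 66 / 5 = 13.20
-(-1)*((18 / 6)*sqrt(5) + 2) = 2 + 3*sqrt(5) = 8.71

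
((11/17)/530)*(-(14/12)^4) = -0.00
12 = 12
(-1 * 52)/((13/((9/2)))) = -18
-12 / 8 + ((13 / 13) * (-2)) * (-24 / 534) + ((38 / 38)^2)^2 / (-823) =-206751 / 146494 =-1.41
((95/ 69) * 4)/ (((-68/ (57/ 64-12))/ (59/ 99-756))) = -561261425/ 825792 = -679.66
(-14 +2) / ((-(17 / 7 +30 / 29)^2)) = 1.00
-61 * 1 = -61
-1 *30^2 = -900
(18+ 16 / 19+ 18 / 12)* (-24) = -9276 / 19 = -488.21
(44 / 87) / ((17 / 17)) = 44 / 87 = 0.51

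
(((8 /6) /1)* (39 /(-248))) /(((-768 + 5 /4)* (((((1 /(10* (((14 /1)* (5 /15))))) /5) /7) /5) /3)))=637000 /95077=6.70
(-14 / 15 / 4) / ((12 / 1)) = -7 / 360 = -0.02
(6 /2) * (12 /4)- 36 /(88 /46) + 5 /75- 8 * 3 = -5569 /165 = -33.75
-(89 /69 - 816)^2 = -3160126225 /4761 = -663752.62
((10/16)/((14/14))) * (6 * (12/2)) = 22.50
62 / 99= 0.63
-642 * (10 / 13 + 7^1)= -64842 / 13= -4987.85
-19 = -19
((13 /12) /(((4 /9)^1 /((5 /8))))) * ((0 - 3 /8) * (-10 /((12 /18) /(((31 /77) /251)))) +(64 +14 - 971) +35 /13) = -26842611735 /19790848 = -1356.31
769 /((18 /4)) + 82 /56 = 43433 /252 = 172.35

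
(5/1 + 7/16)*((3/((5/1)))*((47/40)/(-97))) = -12267/310400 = -0.04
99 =99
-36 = -36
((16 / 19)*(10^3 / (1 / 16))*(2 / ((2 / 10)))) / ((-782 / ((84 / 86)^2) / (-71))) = 160312320000 / 13736221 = 11670.77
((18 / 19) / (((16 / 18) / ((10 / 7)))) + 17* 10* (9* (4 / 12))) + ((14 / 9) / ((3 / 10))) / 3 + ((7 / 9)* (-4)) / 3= 11036161 / 21546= 512.21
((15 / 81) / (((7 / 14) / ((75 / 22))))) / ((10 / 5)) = 125 / 198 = 0.63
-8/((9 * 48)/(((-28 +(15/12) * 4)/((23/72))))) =1.33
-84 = -84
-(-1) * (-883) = -883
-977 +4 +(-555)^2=307052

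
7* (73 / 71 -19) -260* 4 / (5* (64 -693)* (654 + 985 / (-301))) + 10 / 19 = -20820739707606 / 166198959749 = -125.28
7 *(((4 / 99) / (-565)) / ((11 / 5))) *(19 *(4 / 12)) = -532 / 369171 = -0.00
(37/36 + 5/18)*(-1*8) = -94/9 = -10.44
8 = 8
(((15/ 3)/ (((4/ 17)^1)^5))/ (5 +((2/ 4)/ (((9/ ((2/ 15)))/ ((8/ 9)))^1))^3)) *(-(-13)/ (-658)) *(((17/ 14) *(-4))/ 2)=2814075328895049375/ 42298284425750528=66.53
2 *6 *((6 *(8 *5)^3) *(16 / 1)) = 73728000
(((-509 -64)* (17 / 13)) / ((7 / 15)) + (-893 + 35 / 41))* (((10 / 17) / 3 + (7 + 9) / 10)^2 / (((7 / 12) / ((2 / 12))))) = -2302.19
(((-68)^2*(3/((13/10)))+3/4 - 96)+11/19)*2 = 10449185/494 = 21152.20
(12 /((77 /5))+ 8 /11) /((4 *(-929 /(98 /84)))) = -29 /61314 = -0.00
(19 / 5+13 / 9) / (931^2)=236 / 39004245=0.00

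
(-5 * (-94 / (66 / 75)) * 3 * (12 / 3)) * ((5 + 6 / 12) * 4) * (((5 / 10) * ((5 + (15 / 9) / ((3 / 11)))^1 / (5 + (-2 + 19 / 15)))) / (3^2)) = 734375 / 36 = 20399.31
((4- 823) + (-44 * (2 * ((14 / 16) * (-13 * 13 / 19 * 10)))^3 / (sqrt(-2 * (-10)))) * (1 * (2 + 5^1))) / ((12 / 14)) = -1911 / 2 + 22309149187325 * sqrt(5) / 164616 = 303036259.01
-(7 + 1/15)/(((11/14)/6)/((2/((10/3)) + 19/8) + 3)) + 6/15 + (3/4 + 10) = -342411/1100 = -311.28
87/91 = 0.96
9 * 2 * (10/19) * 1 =9.47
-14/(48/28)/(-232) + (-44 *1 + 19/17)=-1013935/23664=-42.85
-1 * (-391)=391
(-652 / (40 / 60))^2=956484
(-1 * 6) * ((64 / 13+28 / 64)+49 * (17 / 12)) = -46661 / 104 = -448.66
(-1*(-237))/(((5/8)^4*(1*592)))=60672/23125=2.62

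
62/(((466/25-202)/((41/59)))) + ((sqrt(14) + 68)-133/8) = sqrt(14) + 13831127/270456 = 54.88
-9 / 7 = -1.29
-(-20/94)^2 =-100/2209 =-0.05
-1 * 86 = -86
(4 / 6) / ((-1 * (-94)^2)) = -1 / 13254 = -0.00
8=8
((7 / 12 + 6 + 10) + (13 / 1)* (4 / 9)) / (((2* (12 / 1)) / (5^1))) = 4025 / 864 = 4.66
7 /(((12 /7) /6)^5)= 117649 /32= 3676.53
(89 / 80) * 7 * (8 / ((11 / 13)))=8099 / 110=73.63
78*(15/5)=234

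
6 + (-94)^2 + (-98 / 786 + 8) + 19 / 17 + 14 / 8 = 236580703 / 26724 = 8852.74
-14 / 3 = -4.67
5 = 5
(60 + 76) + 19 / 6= 835 / 6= 139.17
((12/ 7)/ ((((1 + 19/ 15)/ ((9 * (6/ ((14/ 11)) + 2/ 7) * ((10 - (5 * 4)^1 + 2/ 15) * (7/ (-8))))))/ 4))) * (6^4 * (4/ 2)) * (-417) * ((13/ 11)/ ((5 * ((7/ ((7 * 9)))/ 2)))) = -1010677015296/ 187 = -5404689921.37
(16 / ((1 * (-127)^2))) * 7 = 0.01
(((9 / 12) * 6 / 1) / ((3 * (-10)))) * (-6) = 9 / 10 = 0.90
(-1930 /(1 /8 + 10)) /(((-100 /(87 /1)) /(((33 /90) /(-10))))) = -6.08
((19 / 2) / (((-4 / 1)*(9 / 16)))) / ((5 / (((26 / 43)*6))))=-1976 / 645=-3.06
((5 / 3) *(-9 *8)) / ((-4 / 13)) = 390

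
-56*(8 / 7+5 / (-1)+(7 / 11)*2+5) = -135.27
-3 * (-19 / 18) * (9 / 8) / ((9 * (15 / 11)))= 209 / 720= 0.29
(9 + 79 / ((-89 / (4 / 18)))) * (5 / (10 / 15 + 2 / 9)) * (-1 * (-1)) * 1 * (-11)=-387805 / 712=-544.67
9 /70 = 0.13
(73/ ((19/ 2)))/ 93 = 146/ 1767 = 0.08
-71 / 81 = -0.88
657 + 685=1342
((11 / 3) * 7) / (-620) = -77 / 1860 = -0.04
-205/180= -41/36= -1.14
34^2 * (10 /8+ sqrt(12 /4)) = 1445+ 1156 * sqrt(3) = 3447.25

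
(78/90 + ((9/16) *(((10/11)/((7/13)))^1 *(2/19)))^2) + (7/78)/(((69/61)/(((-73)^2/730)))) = 134163178463/92155727664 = 1.46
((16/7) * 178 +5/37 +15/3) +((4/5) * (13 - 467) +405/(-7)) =-1677/185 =-9.06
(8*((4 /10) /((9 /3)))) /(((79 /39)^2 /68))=551616 /31205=17.68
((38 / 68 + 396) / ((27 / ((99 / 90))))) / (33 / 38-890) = -2817947 / 155082330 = -0.02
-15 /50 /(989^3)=-3 /9673616690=-0.00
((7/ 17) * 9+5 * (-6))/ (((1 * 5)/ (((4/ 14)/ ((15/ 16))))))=-4768/ 2975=-1.60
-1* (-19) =19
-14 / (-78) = 7 / 39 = 0.18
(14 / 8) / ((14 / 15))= 15 / 8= 1.88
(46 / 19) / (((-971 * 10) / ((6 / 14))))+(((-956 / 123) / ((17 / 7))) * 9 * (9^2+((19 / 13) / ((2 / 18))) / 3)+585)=-10966614327834 / 5850823615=-1874.37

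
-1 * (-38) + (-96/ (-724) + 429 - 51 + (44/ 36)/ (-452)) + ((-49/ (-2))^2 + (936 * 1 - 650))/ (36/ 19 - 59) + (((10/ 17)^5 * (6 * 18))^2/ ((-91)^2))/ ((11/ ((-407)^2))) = 96374584561658443421551601/ 190529933428331509090806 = 505.82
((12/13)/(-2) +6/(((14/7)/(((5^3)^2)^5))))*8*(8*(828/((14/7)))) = 962376594543457031249841024/13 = 74028968811035156249987770.00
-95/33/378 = -95/12474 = -0.01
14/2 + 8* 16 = 135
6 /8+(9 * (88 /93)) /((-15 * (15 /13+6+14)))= 11209 /15500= 0.72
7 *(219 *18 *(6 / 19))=165564 / 19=8713.89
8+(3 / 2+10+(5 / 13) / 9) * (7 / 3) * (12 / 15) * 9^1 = 39374 / 195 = 201.92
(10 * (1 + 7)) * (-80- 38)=-9440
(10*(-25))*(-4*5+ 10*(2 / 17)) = 80000 / 17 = 4705.88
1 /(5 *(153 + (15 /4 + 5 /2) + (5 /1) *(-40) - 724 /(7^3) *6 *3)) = -1372 /540185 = -0.00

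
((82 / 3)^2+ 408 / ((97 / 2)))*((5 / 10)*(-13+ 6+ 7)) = 0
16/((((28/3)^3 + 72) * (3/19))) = 342/2987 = 0.11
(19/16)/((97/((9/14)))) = 171/21728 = 0.01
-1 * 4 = -4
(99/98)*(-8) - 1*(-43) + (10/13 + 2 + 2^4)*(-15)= -157097/637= -246.62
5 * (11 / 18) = 55 / 18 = 3.06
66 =66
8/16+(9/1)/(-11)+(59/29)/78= -3634/12441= -0.29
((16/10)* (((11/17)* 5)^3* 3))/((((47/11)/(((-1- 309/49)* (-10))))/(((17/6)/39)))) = 201.93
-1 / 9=-0.11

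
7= 7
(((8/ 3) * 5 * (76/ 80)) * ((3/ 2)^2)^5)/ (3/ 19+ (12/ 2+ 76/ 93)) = 660817359/ 6310400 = 104.72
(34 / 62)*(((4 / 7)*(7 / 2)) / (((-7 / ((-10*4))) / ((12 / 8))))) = 2040 / 217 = 9.40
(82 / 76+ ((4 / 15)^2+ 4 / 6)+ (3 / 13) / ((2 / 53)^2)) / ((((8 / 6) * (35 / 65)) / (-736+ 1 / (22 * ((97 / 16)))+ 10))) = -183242605243 / 1105800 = -165710.44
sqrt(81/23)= 9*sqrt(23)/23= 1.88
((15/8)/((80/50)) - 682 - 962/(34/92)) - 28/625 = -2233073589/680000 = -3283.93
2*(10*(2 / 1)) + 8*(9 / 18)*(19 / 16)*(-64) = -264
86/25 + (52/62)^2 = 4.14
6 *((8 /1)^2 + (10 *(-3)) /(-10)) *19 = 7638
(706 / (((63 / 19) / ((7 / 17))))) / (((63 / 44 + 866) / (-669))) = -131618168 / 1946517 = -67.62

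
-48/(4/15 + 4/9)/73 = -135/146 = -0.92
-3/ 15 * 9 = -9/ 5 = -1.80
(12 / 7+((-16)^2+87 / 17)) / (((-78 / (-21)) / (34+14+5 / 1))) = 1657681 / 442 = 3750.41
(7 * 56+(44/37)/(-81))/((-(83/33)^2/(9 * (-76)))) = 10803276880/254893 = 42383.58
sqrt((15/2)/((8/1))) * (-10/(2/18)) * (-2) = 45 * sqrt(15) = 174.28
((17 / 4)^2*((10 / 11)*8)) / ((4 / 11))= 1445 / 4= 361.25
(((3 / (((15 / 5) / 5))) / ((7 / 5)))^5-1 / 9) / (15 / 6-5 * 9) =-175747636 / 12857355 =-13.67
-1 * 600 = -600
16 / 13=1.23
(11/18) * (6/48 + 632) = 386.30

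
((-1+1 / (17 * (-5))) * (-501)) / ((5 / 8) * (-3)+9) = 114896 / 1615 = 71.14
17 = 17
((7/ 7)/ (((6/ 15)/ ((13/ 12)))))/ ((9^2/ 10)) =325/ 972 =0.33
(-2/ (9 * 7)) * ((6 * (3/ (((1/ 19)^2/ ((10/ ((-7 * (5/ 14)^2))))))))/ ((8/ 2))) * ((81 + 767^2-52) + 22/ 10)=8495343688/ 25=339813747.52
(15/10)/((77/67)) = 201/154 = 1.31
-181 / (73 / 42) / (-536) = 3801 / 19564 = 0.19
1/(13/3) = 3/13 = 0.23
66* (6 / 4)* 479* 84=3983364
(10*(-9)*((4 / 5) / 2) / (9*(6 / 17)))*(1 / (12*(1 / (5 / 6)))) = -85 / 108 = -0.79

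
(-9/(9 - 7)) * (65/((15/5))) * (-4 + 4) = 0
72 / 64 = 9 / 8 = 1.12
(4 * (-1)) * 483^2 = -933156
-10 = -10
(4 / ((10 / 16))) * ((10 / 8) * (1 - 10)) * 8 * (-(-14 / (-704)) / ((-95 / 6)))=-756 / 1045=-0.72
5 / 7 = 0.71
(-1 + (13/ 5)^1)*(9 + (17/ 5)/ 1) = 496/ 25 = 19.84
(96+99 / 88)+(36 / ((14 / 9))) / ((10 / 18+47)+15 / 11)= 26469381 / 271208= 97.60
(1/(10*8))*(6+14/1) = 1/4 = 0.25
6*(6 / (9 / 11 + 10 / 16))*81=256608 / 127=2020.54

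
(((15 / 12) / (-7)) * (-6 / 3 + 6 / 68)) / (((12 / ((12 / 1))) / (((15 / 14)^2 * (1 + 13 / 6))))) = 463125 / 373184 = 1.24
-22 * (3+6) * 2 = -396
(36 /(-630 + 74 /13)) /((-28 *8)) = 117 /454496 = 0.00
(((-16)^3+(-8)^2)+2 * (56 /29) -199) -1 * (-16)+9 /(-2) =-244507 /58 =-4215.64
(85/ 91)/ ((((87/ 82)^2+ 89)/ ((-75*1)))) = -8573100/ 11029291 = -0.78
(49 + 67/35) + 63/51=31029/595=52.15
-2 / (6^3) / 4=-1 / 432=-0.00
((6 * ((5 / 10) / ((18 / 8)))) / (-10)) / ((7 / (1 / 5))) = -2 / 525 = -0.00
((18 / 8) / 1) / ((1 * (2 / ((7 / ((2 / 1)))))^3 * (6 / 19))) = 19551 / 512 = 38.19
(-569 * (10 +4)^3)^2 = 2437770104896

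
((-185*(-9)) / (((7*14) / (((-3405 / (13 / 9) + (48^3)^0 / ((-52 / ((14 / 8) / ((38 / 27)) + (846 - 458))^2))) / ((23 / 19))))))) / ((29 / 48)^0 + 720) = -811058071725 / 7904651776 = -102.61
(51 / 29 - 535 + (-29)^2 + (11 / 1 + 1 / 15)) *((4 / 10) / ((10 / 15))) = 138689 / 725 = 191.30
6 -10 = -4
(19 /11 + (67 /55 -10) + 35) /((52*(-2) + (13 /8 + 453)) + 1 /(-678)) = 4168344 /52299005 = 0.08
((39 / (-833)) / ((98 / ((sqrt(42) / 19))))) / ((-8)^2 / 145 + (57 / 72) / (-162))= -845640*sqrt(42) / 14679874867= -0.00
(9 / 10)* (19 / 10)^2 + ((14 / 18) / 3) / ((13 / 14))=1238399 / 351000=3.53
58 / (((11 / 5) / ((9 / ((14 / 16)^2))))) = 167040 / 539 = 309.91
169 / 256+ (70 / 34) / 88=32723 / 47872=0.68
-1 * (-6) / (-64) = -3 / 32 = -0.09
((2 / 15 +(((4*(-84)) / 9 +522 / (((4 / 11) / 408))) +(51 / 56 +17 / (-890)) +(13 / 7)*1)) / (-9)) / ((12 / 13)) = -12648468521 / 179424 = -70494.85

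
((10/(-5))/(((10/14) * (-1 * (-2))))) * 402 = -2814/5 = -562.80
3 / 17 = 0.18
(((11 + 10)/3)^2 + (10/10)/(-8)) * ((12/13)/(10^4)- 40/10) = -50828827/260000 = -195.50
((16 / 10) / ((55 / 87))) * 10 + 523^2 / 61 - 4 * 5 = 15061907 / 3355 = 4489.39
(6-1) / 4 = 5 / 4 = 1.25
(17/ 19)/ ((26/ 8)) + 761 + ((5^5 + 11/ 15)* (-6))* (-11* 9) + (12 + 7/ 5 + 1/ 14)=6423097879/ 3458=1857460.35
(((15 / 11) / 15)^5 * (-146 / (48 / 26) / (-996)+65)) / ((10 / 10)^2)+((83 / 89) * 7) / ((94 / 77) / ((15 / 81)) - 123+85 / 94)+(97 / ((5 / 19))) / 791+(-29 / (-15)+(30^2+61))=2728383486269344944004399 / 2832202951380061625520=963.34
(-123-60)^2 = 33489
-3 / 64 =-0.05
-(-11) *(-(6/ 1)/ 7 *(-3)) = 28.29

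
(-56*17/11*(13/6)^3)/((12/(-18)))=261443/198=1320.42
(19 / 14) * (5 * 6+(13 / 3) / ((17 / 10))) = 15770 / 357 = 44.17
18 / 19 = 0.95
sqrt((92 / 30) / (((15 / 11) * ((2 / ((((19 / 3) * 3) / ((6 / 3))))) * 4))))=sqrt(9614) / 60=1.63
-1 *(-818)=818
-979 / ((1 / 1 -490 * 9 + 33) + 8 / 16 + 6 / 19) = 37202 / 166257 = 0.22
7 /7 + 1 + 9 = 11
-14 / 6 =-7 / 3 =-2.33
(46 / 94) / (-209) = -23 / 9823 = -0.00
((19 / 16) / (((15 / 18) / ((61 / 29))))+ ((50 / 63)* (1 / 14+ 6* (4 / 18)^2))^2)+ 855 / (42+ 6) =6872850287071 / 328921825680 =20.90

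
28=28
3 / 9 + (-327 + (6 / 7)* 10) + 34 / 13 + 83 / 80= -6867421 / 21840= -314.44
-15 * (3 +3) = -90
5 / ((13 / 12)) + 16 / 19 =1348 / 247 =5.46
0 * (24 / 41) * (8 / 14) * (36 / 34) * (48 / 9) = 0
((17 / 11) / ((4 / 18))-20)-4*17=-1783 / 22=-81.05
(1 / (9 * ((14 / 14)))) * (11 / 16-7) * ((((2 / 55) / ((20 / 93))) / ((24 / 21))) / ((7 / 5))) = -3131 / 42240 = -0.07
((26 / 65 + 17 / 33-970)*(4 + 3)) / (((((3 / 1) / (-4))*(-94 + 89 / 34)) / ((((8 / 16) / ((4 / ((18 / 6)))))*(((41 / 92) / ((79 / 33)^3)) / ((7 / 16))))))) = -485474470668 / 176165299895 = -2.76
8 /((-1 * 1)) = -8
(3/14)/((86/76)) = 57/301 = 0.19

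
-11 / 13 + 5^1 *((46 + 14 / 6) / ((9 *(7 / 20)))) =186421 / 2457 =75.87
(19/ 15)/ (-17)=-19/ 255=-0.07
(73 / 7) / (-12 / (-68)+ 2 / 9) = 11169 / 427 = 26.16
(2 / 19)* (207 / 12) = 69 / 38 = 1.82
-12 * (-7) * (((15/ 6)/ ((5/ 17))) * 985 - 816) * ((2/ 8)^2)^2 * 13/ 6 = 5372.20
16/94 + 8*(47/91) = 18400/4277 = 4.30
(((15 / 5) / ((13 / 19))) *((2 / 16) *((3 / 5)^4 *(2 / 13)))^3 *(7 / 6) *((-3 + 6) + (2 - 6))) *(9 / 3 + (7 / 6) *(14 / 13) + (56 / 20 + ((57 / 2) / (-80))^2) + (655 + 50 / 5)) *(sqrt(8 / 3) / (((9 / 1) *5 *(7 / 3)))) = -250978893313887 *sqrt(6) / 742586000000000000000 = -0.00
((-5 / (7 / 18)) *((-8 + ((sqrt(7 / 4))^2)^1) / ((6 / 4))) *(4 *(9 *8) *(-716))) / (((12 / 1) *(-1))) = 6444000 / 7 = 920571.43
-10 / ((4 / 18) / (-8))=360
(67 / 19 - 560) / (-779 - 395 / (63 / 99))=74011 / 186162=0.40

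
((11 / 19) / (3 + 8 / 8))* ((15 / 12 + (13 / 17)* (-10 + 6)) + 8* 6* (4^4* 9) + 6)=82725951 / 5168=16007.34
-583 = -583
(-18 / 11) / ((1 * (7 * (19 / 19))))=-18 / 77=-0.23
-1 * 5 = -5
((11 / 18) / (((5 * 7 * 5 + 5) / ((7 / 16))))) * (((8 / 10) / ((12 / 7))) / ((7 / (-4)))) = -77 / 194400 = -0.00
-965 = -965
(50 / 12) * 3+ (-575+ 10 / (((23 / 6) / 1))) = -25755 / 46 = -559.89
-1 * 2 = -2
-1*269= -269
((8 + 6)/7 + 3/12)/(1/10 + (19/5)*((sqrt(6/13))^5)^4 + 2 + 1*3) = 2067877377735/4688720532658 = 0.44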